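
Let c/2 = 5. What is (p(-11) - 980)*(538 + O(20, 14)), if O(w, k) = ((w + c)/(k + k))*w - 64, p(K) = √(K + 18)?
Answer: -485520 + 3468*√7/7 ≈ -4.8421e+5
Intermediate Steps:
c = 10 (c = 2*5 = 10)
p(K) = √(18 + K)
O(w, k) = -64 + w*(10 + w)/(2*k) (O(w, k) = ((w + 10)/(k + k))*w - 64 = ((10 + w)/((2*k)))*w - 64 = ((10 + w)*(1/(2*k)))*w - 64 = ((10 + w)/(2*k))*w - 64 = w*(10 + w)/(2*k) - 64 = -64 + w*(10 + w)/(2*k))
(p(-11) - 980)*(538 + O(20, 14)) = (√(18 - 11) - 980)*(538 + (½)*(20² - 128*14 + 10*20)/14) = (√7 - 980)*(538 + (½)*(1/14)*(400 - 1792 + 200)) = (-980 + √7)*(538 + (½)*(1/14)*(-1192)) = (-980 + √7)*(538 - 298/7) = (-980 + √7)*(3468/7) = -485520 + 3468*√7/7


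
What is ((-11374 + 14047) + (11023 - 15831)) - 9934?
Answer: -12069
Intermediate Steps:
((-11374 + 14047) + (11023 - 15831)) - 9934 = (2673 - 4808) - 9934 = -2135 - 9934 = -12069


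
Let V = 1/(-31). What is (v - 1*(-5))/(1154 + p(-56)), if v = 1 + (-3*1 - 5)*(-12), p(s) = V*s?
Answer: 1581/17915 ≈ 0.088250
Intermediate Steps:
V = -1/31 ≈ -0.032258
p(s) = -s/31
v = 97 (v = 1 + (-3 - 5)*(-12) = 1 - 8*(-12) = 1 + 96 = 97)
(v - 1*(-5))/(1154 + p(-56)) = (97 - 1*(-5))/(1154 - 1/31*(-56)) = (97 + 5)/(1154 + 56/31) = 102/(35830/31) = 102*(31/35830) = 1581/17915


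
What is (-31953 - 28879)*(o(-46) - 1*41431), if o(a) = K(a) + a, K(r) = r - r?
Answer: 2523128864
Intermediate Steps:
K(r) = 0
o(a) = a (o(a) = 0 + a = a)
(-31953 - 28879)*(o(-46) - 1*41431) = (-31953 - 28879)*(-46 - 1*41431) = -60832*(-46 - 41431) = -60832*(-41477) = 2523128864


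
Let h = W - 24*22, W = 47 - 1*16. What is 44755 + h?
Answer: 44258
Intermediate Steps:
W = 31 (W = 47 - 16 = 31)
h = -497 (h = 31 - 24*22 = 31 - 528 = -497)
44755 + h = 44755 - 497 = 44258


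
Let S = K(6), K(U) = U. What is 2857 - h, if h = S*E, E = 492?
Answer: -95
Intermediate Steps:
S = 6
h = 2952 (h = 6*492 = 2952)
2857 - h = 2857 - 1*2952 = 2857 - 2952 = -95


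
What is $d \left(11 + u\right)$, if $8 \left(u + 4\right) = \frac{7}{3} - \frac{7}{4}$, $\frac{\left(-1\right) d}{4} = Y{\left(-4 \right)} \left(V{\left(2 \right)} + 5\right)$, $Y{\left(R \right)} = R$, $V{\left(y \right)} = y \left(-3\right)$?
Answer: $- \frac{679}{6} \approx -113.17$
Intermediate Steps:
$V{\left(y \right)} = - 3 y$
$d = -16$ ($d = - 4 \left(- 4 \left(\left(-3\right) 2 + 5\right)\right) = - 4 \left(- 4 \left(-6 + 5\right)\right) = - 4 \left(\left(-4\right) \left(-1\right)\right) = \left(-4\right) 4 = -16$)
$u = - \frac{377}{96}$ ($u = -4 + \frac{\frac{7}{3} - \frac{7}{4}}{8} = -4 + \frac{1}{8} \cdot \frac{7}{12} = -4 + \frac{7}{96} = - \frac{377}{96} \approx -3.9271$)
$d \left(11 + u\right) = - 16 \left(11 - \frac{377}{96}\right) = \left(-16\right) \frac{679}{96} = - \frac{679}{6}$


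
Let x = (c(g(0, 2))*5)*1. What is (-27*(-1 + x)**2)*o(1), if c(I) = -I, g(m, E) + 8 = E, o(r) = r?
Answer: -22707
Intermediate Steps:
g(m, E) = -8 + E
x = 30 (x = (-(-8 + 2)*5)*1 = (-1*(-6)*5)*1 = (6*5)*1 = 30*1 = 30)
(-27*(-1 + x)**2)*o(1) = -27*(-1 + 30)**2*1 = -27*29**2*1 = -27*841*1 = -22707*1 = -22707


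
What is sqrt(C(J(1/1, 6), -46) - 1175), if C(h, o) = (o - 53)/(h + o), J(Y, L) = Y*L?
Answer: I*sqrt(469010)/20 ≈ 34.242*I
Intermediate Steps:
J(Y, L) = L*Y
C(h, o) = (-53 + o)/(h + o)
sqrt(C(J(1/1, 6), -46) - 1175) = sqrt((-53 - 46)/(6/1 - 46) - 1175) = sqrt(-99/(6*1 - 46) - 1175) = sqrt(-99/(6 - 46) - 1175) = sqrt(-99/(-40) - 1175) = sqrt(-1/40*(-99) - 1175) = sqrt(99/40 - 1175) = sqrt(-46901/40) = I*sqrt(469010)/20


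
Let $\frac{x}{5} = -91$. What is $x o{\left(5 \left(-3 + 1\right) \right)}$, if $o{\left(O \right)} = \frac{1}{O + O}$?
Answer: $\frac{91}{4} \approx 22.75$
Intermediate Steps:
$o{\left(O \right)} = \frac{1}{2 O}$
$x = -455$ ($x = 5 \left(-91\right) = -455$)
$x o{\left(5 \left(-3 + 1\right) \right)} = - 455 \frac{1}{2 \cdot 5 \left(-3 + 1\right)} = - 455 \frac{1}{2 \cdot 5 \left(-2\right)} = - 455 \frac{1}{2 \left(-10\right)} = - 455 \cdot \frac{1}{2} \left(- \frac{1}{10}\right) = \left(-455\right) \left(- \frac{1}{20}\right) = \frac{91}{4}$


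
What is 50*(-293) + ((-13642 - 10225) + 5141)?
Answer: -33376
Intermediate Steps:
50*(-293) + ((-13642 - 10225) + 5141) = -14650 + (-23867 + 5141) = -14650 - 18726 = -33376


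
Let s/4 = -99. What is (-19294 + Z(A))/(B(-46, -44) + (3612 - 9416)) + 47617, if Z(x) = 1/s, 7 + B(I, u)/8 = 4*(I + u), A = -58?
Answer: 32962396421/692208 ≈ 47619.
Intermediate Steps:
B(I, u) = -56 + 32*I + 32*u (B(I, u) = -56 + 8*(4*(I + u)) = -56 + 8*(4*I + 4*u) = -56 + (32*I + 32*u) = -56 + 32*I + 32*u)
s = -396 (s = 4*(-99) = -396)
Z(x) = -1/396 (Z(x) = 1/(-396) = -1/396)
(-19294 + Z(A))/(B(-46, -44) + (3612 - 9416)) + 47617 = (-19294 - 1/396)/((-56 + 32*(-46) + 32*(-44)) + (3612 - 9416)) + 47617 = -7640425/(396*((-56 - 1472 - 1408) - 5804)) + 47617 = -7640425/(396*(-2936 - 5804)) + 47617 = -7640425/396/(-8740) + 47617 = -7640425/396*(-1/8740) + 47617 = 1528085/692208 + 47617 = 32962396421/692208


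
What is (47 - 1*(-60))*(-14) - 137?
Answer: -1635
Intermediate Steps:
(47 - 1*(-60))*(-14) - 137 = (47 + 60)*(-14) - 137 = 107*(-14) - 137 = -1498 - 137 = -1635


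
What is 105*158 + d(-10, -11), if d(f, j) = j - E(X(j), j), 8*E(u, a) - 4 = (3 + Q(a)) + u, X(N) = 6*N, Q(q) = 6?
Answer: 132685/8 ≈ 16586.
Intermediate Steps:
E(u, a) = 13/8 + u/8 (E(u, a) = ½ + ((3 + 6) + u)/8 = ½ + (9 + u)/8 = ½ + (9/8 + u/8) = 13/8 + u/8)
d(f, j) = -13/8 + j/4 (d(f, j) = j - (13/8 + (6*j)/8) = j - (13/8 + 3*j/4) = j + (-13/8 - 3*j/4) = -13/8 + j/4)
105*158 + d(-10, -11) = 105*158 + (-13/8 + (¼)*(-11)) = 16590 + (-13/8 - 11/4) = 16590 - 35/8 = 132685/8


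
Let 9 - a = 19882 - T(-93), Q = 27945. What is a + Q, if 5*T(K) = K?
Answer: 40267/5 ≈ 8053.4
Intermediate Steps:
T(K) = K/5
a = -99458/5 (a = 9 - (19882 - (-93)/5) = 9 - (19882 - 1*(-93/5)) = 9 - (19882 + 93/5) = 9 - 1*99503/5 = 9 - 99503/5 = -99458/5 ≈ -19892.)
a + Q = -99458/5 + 27945 = 40267/5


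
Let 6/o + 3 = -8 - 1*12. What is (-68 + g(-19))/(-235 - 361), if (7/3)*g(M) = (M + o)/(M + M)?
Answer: 414695/3646328 ≈ 0.11373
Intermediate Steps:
o = -6/23 (o = 6/(-3 + (-8 - 1*12)) = 6/(-3 + (-8 - 12)) = 6/(-3 - 20) = 6/(-23) = 6*(-1/23) = -6/23 ≈ -0.26087)
g(M) = 3*(-6/23 + M)/(14*M) (g(M) = 3*((M - 6/23)/(M + M))/7 = 3*((-6/23 + M)/((2*M)))/7 = 3*((-6/23 + M)*(1/(2*M)))/7 = 3*((-6/23 + M)/(2*M))/7 = 3*(-6/23 + M)/(14*M))
(-68 + g(-19))/(-235 - 361) = (-68 + (3/322)*(-6 + 23*(-19))/(-19))/(-235 - 361) = (-68 + (3/322)*(-1/19)*(-6 - 437))/(-596) = (-68 + (3/322)*(-1/19)*(-443))*(-1/596) = (-68 + 1329/6118)*(-1/596) = -414695/6118*(-1/596) = 414695/3646328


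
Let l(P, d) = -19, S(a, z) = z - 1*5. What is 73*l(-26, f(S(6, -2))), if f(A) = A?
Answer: -1387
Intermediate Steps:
S(a, z) = -5 + z (S(a, z) = z - 5 = -5 + z)
73*l(-26, f(S(6, -2))) = 73*(-19) = -1387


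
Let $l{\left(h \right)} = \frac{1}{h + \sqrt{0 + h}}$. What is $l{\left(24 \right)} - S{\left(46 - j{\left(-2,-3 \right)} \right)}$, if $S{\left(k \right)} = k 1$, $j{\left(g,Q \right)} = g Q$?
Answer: $- \frac{919}{23} - \frac{\sqrt{6}}{276} \approx -39.965$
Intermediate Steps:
$j{\left(g,Q \right)} = Q g$
$S{\left(k \right)} = k$
$l{\left(h \right)} = \frac{1}{h + \sqrt{h}}$
$l{\left(24 \right)} - S{\left(46 - j{\left(-2,-3 \right)} \right)} = \frac{1}{24 + \sqrt{24}} - \left(46 - \left(-3\right) \left(-2\right)\right) = \frac{1}{24 + 2 \sqrt{6}} - \left(46 - 6\right) = \frac{1}{24 + 2 \sqrt{6}} - 40 = -40 + \frac{1}{24 + 2 \sqrt{6}}$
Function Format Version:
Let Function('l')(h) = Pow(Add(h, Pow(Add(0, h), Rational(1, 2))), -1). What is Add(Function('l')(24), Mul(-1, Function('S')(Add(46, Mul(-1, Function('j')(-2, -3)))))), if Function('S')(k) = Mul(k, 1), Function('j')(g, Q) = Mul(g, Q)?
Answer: Add(Rational(-919, 23), Mul(Rational(-1, 276), Pow(6, Rational(1, 2)))) ≈ -39.965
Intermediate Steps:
Function('j')(g, Q) = Mul(Q, g)
Function('S')(k) = k
Function('l')(h) = Pow(Add(h, Pow(h, Rational(1, 2))), -1)
Add(Function('l')(24), Mul(-1, Function('S')(Add(46, Mul(-1, Function('j')(-2, -3)))))) = Add(Pow(Add(24, Pow(24, Rational(1, 2))), -1), Mul(-1, Add(46, Mul(-1, Mul(-3, -2))))) = Add(Pow(Add(24, Mul(2, Pow(6, Rational(1, 2)))), -1), Mul(-1, Add(46, Mul(-1, 6)))) = Add(Pow(Add(24, Mul(2, Pow(6, Rational(1, 2)))), -1), Mul(-1, Add(46, -6))) = Add(Pow(Add(24, Mul(2, Pow(6, Rational(1, 2)))), -1), Mul(-1, 40)) = Add(Pow(Add(24, Mul(2, Pow(6, Rational(1, 2)))), -1), -40) = Add(-40, Pow(Add(24, Mul(2, Pow(6, Rational(1, 2)))), -1))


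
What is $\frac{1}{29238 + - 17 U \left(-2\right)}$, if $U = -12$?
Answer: $\frac{1}{28830} \approx 3.4686 \cdot 10^{-5}$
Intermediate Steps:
$\frac{1}{29238 + - 17 U \left(-2\right)} = \frac{1}{29238 + \left(-17\right) \left(-12\right) \left(-2\right)} = \frac{1}{29238 + 204 \left(-2\right)} = \frac{1}{29238 - 408} = \frac{1}{28830}$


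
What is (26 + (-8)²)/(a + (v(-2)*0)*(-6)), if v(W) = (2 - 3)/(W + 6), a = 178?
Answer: 45/89 ≈ 0.50562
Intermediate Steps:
v(W) = -1/(6 + W)
(26 + (-8)²)/(a + (v(-2)*0)*(-6)) = (26 + (-8)²)/(178 + (-1/(6 - 2)*0)*(-6)) = (26 + 64)/(178 + (-1/4*0)*(-6)) = 90/(178 + (-1*¼*0)*(-6)) = 90/(178 - ¼*0*(-6)) = 90/(178 + 0*(-6)) = 90/(178 + 0) = 90/178 = 90*(1/178) = 45/89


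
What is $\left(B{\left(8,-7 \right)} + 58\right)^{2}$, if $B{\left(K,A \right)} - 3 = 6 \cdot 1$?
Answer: $4489$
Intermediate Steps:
$B{\left(K,A \right)} = 9$ ($B{\left(K,A \right)} = 3 + 6 \cdot 1 = 3 + 6 = 9$)
$\left(B{\left(8,-7 \right)} + 58\right)^{2} = \left(9 + 58\right)^{2} = 67^{2} = 4489$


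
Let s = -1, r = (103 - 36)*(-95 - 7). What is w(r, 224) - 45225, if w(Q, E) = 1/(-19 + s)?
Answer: -904501/20 ≈ -45225.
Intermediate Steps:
r = -6834 (r = 67*(-102) = -6834)
w(Q, E) = -1/20 (w(Q, E) = 1/(-19 - 1) = 1/(-20) = -1/20)
w(r, 224) - 45225 = -1/20 - 45225 = -904501/20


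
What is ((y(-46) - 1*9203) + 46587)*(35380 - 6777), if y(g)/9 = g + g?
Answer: 1045611268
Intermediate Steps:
y(g) = 18*g (y(g) = 9*(g + g) = 9*(2*g) = 18*g)
((y(-46) - 1*9203) + 46587)*(35380 - 6777) = ((18*(-46) - 1*9203) + 46587)*(35380 - 6777) = ((-828 - 9203) + 46587)*28603 = (-10031 + 46587)*28603 = 36556*28603 = 1045611268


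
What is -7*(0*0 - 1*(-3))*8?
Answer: -168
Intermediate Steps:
-7*(0*0 - 1*(-3))*8 = -7*(0 + 3)*8 = -7*3*8 = -21*8 = -168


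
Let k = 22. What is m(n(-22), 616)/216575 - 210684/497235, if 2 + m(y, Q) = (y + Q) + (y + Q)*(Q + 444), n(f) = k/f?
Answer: 18588227617/7179244675 ≈ 2.5892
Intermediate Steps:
n(f) = 22/f
m(y, Q) = -2 + Q + y + (444 + Q)*(Q + y) (m(y, Q) = -2 + ((y + Q) + (y + Q)*(Q + 444)) = -2 + ((Q + y) + (Q + y)*(444 + Q)) = -2 + ((Q + y) + (444 + Q)*(Q + y)) = -2 + (Q + y + (444 + Q)*(Q + y)) = -2 + Q + y + (444 + Q)*(Q + y))
m(n(-22), 616)/216575 - 210684/497235 = (-2 + 616**2 + 445*616 + 445*(22/(-22)) + 616*(22/(-22)))/216575 - 210684/497235 = (-2 + 379456 + 274120 + 445*(22*(-1/22)) + 616*(22*(-1/22)))*(1/216575) - 210684*1/497235 = (-2 + 379456 + 274120 + 445*(-1) + 616*(-1))*(1/216575) - 70228/165745 = (-2 + 379456 + 274120 - 445 - 616)*(1/216575) - 70228/165745 = 652513*(1/216575) - 70228/165745 = 652513/216575 - 70228/165745 = 18588227617/7179244675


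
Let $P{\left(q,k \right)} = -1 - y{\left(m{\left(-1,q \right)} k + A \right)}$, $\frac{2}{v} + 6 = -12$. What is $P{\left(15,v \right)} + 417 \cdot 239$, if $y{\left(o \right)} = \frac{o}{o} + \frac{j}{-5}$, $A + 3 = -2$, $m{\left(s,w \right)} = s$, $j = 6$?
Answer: $\frac{498311}{5} \approx 99662.0$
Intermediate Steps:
$A = -5$ ($A = -3 - 2 = -5$)
$v = - \frac{1}{9}$ ($v = \frac{2}{-6 - 12} = \frac{2}{-18} = 2 \left(- \frac{1}{18}\right) = - \frac{1}{9} \approx -0.11111$)
$y{\left(o \right)} = - \frac{1}{5}$ ($y{\left(o \right)} = \frac{o}{o} + \frac{6}{-5} = 1 + 6 \left(- \frac{1}{5}\right) = 1 - \frac{6}{5} = - \frac{1}{5}$)
$P{\left(q,k \right)} = - \frac{4}{5}$ ($P{\left(q,k \right)} = -1 - - \frac{1}{5} = -1 + \frac{1}{5} = - \frac{4}{5}$)
$P{\left(15,v \right)} + 417 \cdot 239 = - \frac{4}{5} + 417 \cdot 239 = - \frac{4}{5} + 99663 = \frac{498311}{5}$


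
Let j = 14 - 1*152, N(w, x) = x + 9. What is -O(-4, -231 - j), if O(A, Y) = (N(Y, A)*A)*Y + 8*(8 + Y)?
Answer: -1180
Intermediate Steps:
N(w, x) = 9 + x
j = -138 (j = 14 - 152 = -138)
O(A, Y) = 64 + 8*Y + A*Y*(9 + A) (O(A, Y) = ((9 + A)*A)*Y + 8*(8 + Y) = (A*(9 + A))*Y + (64 + 8*Y) = A*Y*(9 + A) + (64 + 8*Y) = 64 + 8*Y + A*Y*(9 + A))
-O(-4, -231 - j) = -(64 + 8*(-231 - 1*(-138)) - 4*(-231 - 1*(-138))*(9 - 4)) = -(64 + 8*(-231 + 138) - 4*(-231 + 138)*5) = -(64 + 8*(-93) - 4*(-93)*5) = -(64 - 744 + 1860) = -1*1180 = -1180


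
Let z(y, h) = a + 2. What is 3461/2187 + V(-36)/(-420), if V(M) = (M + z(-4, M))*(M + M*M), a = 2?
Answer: 213413/2187 ≈ 97.583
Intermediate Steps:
z(y, h) = 4 (z(y, h) = 2 + 2 = 4)
V(M) = (4 + M)*(M + M²) (V(M) = (M + 4)*(M + M*M) = (4 + M)*(M + M²))
3461/2187 + V(-36)/(-420) = 3461/2187 - 36*(4 + (-36)² + 5*(-36))/(-420) = 3461*(1/2187) - 36*(4 + 1296 - 180)*(-1/420) = 3461/2187 - 36*1120*(-1/420) = 3461/2187 - 40320*(-1/420) = 3461/2187 + 96 = 213413/2187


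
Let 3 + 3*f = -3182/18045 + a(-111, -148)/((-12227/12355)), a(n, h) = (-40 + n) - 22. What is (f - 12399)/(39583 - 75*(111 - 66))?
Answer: -8169136450639/23966388218160 ≈ -0.34086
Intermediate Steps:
a(n, h) = -62 + n
f = 37868838716/661908645 (f = -1 + (-3182/18045 + (-62 - 111)/((-12227/12355)))/3 = -1 + (-3182*1/18045 - 173/((-12227*1/12355)))/3 = -1 + (-3182/18045 - 173/(-12227/12355))/3 = -1 + (-3182/18045 - 173*(-12355/12227))/3 = -1 + (-3182/18045 + 2137415/12227)/3 = -1 + (1/3)*(38530747361/220636215) = -1 + 38530747361/661908645 = 37868838716/661908645 ≈ 57.212)
(f - 12399)/(39583 - 75*(111 - 66)) = (37868838716/661908645 - 12399)/(39583 - 75*(111 - 66)) = -8169136450639/(661908645*(39583 - 75*45)) = -8169136450639/(661908645*(39583 - 3375)) = -8169136450639/661908645/36208 = -8169136450639/661908645*1/36208 = -8169136450639/23966388218160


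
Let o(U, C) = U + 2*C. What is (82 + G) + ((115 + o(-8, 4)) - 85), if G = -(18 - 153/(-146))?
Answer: 13571/146 ≈ 92.952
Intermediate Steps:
G = -2781/146 (G = -(18 - 153*(-1)/146) = -(18 - 1*(-153/146)) = -(18 + 153/146) = -1*2781/146 = -2781/146 ≈ -19.048)
(82 + G) + ((115 + o(-8, 4)) - 85) = (82 - 2781/146) + ((115 + (-8 + 2*4)) - 85) = 9191/146 + ((115 + (-8 + 8)) - 85) = 9191/146 + ((115 + 0) - 85) = 9191/146 + (115 - 85) = 9191/146 + 30 = 13571/146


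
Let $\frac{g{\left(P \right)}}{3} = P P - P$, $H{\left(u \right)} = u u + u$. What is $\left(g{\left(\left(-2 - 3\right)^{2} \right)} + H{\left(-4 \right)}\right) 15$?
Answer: $27180$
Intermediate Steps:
$H{\left(u \right)} = u + u^{2}$ ($H{\left(u \right)} = u^{2} + u = u + u^{2}$)
$g{\left(P \right)} = - 3 P + 3 P^{2}$ ($g{\left(P \right)} = 3 \left(P P - P\right) = 3 \left(P^{2} - P\right) = - 3 P + 3 P^{2}$)
$\left(g{\left(\left(-2 - 3\right)^{2} \right)} + H{\left(-4 \right)}\right) 15 = \left(3 \left(-2 - 3\right)^{2} \left(-1 + \left(-2 - 3\right)^{2}\right) - 4 \left(1 - 4\right)\right) 15 = \left(3 \left(-5\right)^{2} \left(-1 + \left(-5\right)^{2}\right) - -12\right) 15 = \left(3 \cdot 25 \left(-1 + 25\right) + 12\right) 15 = \left(3 \cdot 25 \cdot 24 + 12\right) 15 = \left(1800 + 12\right) 15 = 1812 \cdot 15 = 27180$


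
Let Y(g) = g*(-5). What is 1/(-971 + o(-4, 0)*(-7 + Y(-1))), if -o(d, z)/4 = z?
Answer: -1/971 ≈ -0.0010299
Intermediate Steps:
Y(g) = -5*g
o(d, z) = -4*z
1/(-971 + o(-4, 0)*(-7 + Y(-1))) = 1/(-971 + (-4*0)*(-7 - 5*(-1))) = 1/(-971 + 0*(-7 + 5)) = 1/(-971 + 0*(-2)) = 1/(-971 + 0) = 1/(-971) = -1/971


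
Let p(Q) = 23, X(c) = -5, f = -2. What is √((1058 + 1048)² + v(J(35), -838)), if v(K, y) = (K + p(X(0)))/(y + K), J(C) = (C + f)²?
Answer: 2*√69856145587/251 ≈ 2106.0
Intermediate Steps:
J(C) = (-2 + C)² (J(C) = (C - 2)² = (-2 + C)²)
v(K, y) = (23 + K)/(K + y) (v(K, y) = (K + 23)/(y + K) = (23 + K)/(K + y))
√((1058 + 1048)² + v(J(35), -838)) = √((1058 + 1048)² + (23 + (-2 + 35)²)/((-2 + 35)² - 838)) = √(2106² + (23 + 33²)/(33² - 838)) = √(4435236 + (23 + 1089)/(1089 - 838)) = √(4435236 + 1112/251) = √(1113245348/251) = 2*√69856145587/251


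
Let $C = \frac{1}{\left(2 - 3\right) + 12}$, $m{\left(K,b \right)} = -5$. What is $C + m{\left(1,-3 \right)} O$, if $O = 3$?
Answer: $- \frac{164}{11} \approx -14.909$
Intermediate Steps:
$C = \frac{1}{11}$ ($C = \frac{1}{\left(2 - 3\right) + 12} = \frac{1}{-1 + 12} = \frac{1}{11} \approx 0.090909$)
$C + m{\left(1,-3 \right)} O = \frac{1}{11} - 15 = - \frac{164}{11}$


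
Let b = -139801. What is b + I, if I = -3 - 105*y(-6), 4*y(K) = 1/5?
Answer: -559237/4 ≈ -1.3981e+5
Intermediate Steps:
y(K) = 1/20 (y(K) = (1/4)/5 = (1/4)*(1/5) = 1/20)
I = -33/4 (I = -3 - 105*1/20 = -3 - 21/4 = -33/4 ≈ -8.2500)
b + I = -139801 - 33/4 = -559237/4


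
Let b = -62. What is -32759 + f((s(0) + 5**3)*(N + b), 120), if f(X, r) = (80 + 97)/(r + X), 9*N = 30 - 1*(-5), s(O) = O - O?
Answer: -2106241498/64295 ≈ -32759.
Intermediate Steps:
s(O) = 0
N = 35/9 (N = (30 - 1*(-5))/9 = (30 + 5)/9 = (1/9)*35 = 35/9 ≈ 3.8889)
f(X, r) = 177/(X + r)
-32759 + f((s(0) + 5**3)*(N + b), 120) = -32759 + 177/((0 + 5**3)*(35/9 - 62) + 120) = -32759 + 177/((0 + 125)*(-523/9) + 120) = -32759 + 177/(125*(-523/9) + 120) = -32759 + 177/(-65375/9 + 120) = -32759 + 177/(-64295/9) = -32759 + 177*(-9/64295) = -32759 - 1593/64295 = -2106241498/64295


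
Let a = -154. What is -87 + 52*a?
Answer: -8095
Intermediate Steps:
-87 + 52*a = -87 + 52*(-154) = -87 - 8008 = -8095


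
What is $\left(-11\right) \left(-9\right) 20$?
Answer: $1980$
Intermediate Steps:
$\left(-11\right) \left(-9\right) 20 = 99 \cdot 20 = 1980$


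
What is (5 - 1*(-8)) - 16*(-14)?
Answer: 237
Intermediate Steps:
(5 - 1*(-8)) - 16*(-14) = (5 + 8) + 224 = 13 + 224 = 237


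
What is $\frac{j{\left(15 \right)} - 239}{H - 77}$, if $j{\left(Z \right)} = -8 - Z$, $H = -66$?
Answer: $\frac{262}{143} \approx 1.8322$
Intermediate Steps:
$\frac{j{\left(15 \right)} - 239}{H - 77} = \frac{\left(-8 - 15\right) - 239}{-66 - 77} = \frac{\left(-8 - 15\right) - 239}{-143} = \left(-23 - 239\right) \left(- \frac{1}{143}\right) = \left(-262\right) \left(- \frac{1}{143}\right) = \frac{262}{143}$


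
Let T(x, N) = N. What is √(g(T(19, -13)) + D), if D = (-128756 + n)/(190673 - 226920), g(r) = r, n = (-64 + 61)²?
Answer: 8*I*√193957697/36247 ≈ 3.0738*I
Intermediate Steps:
n = 9 (n = (-3)² = 9)
D = 128747/36247 (D = (-128756 + 9)/(190673 - 226920) = -128747/(-36247) = -128747*(-1/36247) = 128747/36247 ≈ 3.5519)
√(g(T(19, -13)) + D) = √(-13 + 128747/36247) = √(-342464/36247) = 8*I*√193957697/36247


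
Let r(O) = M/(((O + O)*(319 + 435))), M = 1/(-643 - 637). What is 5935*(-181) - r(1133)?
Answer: -2349311038131199/2186961920 ≈ -1.0742e+6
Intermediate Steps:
M = -1/1280 (M = 1/(-1280) = -1/1280 ≈ -0.00078125)
r(O) = -1/(1930240*O) (r(O) = -1/((319 + 435)*(O + O))/1280 = -1/(1508*O)/1280 = -1/(1930240*O))
5935*(-181) - r(1133) = 5935*(-181) - (-1)/(1930240*1133) = -1074235 - (-1)/(1930240*1133) = -1074235 - 1*(-1/2186961920) = -1074235 + 1/2186961920 = -2349311038131199/2186961920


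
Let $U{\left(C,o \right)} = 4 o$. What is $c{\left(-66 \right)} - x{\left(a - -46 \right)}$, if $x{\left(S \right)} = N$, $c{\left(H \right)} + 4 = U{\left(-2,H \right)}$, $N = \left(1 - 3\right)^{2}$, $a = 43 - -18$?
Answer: $-272$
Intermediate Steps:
$a = 61$ ($a = 43 + 18 = 61$)
$N = 4$ ($N = \left(-2\right)^{2} = 4$)
$c{\left(H \right)} = -4 + 4 H$
$x{\left(S \right)} = 4$
$c{\left(-66 \right)} - x{\left(a - -46 \right)} = \left(-4 + 4 \left(-66\right)\right) - 4 = \left(-4 - 264\right) - 4 = -268 - 4 = -272$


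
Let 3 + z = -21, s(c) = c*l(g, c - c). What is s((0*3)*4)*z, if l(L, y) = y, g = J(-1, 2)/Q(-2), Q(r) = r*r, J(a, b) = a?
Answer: 0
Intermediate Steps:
Q(r) = r**2
g = -1/4 (g = -1/((-2)**2) = -1/4 ≈ -0.25000)
s(c) = 0 (s(c) = c*(c - c) = c*0 = 0)
z = -24 (z = -3 - 21 = -24)
s((0*3)*4)*z = 0*(-24) = 0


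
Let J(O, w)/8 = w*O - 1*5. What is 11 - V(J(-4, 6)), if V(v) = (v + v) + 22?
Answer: 453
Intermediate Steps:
J(O, w) = -40 + 8*O*w (J(O, w) = 8*(w*O - 1*5) = 8*(O*w - 5) = 8*(-5 + O*w) = -40 + 8*O*w)
V(v) = 22 + 2*v (V(v) = 2*v + 22 = 22 + 2*v)
11 - V(J(-4, 6)) = 11 - (22 + 2*(-40 + 8*(-4)*6)) = 11 - (22 + 2*(-40 - 192)) = 11 - (22 + 2*(-232)) = 11 - (22 - 464) = 11 - 1*(-442) = 11 + 442 = 453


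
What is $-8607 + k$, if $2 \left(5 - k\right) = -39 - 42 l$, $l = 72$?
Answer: $- \frac{14141}{2} \approx -7070.5$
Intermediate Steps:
$k = \frac{3073}{2}$ ($k = 5 - \frac{-39 - 3024}{2} = 5 - - \frac{3063}{2} = 5 + \frac{3063}{2} = \frac{3073}{2} \approx 1536.5$)
$-8607 + k = -8607 + \frac{3073}{2} = - \frac{14141}{2}$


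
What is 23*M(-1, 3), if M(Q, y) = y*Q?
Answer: -69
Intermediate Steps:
M(Q, y) = Q*y
23*M(-1, 3) = 23*(-1*3) = 23*(-3) = -69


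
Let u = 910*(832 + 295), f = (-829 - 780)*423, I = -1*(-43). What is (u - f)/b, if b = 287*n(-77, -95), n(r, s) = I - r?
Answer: 1706177/34440 ≈ 49.541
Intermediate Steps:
I = 43
f = -680607 (f = -1609*423 = -680607)
u = 1025570 (u = 910*1127 = 1025570)
n(r, s) = 43 - r
b = 34440 (b = 287*(43 - 1*(-77)) = 287*(43 + 77) = 287*120 = 34440)
(u - f)/b = (1025570 - 1*(-680607))/34440 = (1025570 + 680607)*(1/34440) = 1706177*(1/34440) = 1706177/34440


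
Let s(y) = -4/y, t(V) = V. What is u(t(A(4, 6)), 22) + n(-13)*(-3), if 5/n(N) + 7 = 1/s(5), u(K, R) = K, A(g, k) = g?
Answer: 64/11 ≈ 5.8182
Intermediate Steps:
n(N) = -20/33 (n(N) = 5/(-7 + 1/(-4/5)) = 5/(-7 - 5/4) = 5/(-33/4) = 5*(-4/33) = -20/33)
u(t(A(4, 6)), 22) + n(-13)*(-3) = 4 - 20/33*(-3) = 4 + 20/11 = 64/11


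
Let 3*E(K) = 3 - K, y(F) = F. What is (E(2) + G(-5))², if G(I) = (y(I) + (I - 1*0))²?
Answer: 90601/9 ≈ 10067.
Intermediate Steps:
E(K) = 1 - K/3 (E(K) = (3 - K)/3 = 1 - K/3)
G(I) = 4*I² (G(I) = (I + (I - 1*0))² = (I + (I + 0))² = (I + I)² = (2*I)² = 4*I²)
(E(2) + G(-5))² = ((1 - ⅓*2) + 4*(-5)²)² = ((1 - ⅔) + 4*25)² = (⅓ + 100)² = (301/3)² = 90601/9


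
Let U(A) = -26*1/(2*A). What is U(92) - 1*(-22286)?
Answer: 2050299/92 ≈ 22286.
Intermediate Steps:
U(A) = -13/A
U(92) - 1*(-22286) = -13/92 - 1*(-22286) = -13*1/92 + 22286 = -13/92 + 22286 = 2050299/92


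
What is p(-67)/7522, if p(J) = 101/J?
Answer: -101/503974 ≈ -0.00020041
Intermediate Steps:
p(-67)/7522 = (101/(-67))/7522 = (101*(-1/67))*(1/7522) = -101/67*1/7522 = -101/503974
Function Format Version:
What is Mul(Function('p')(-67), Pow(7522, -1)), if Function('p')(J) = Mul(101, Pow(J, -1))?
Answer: Rational(-101, 503974) ≈ -0.00020041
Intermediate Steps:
Mul(Function('p')(-67), Pow(7522, -1)) = Mul(Mul(101, Pow(-67, -1)), Pow(7522, -1)) = Mul(Mul(101, Rational(-1, 67)), Rational(1, 7522)) = Mul(Rational(-101, 67), Rational(1, 7522)) = Rational(-101, 503974)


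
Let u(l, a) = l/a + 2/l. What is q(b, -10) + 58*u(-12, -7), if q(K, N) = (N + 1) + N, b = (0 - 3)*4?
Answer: 1486/21 ≈ 70.762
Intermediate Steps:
u(l, a) = 2/l + l/a
b = -12 (b = -3*4 = -12)
q(K, N) = 1 + 2*N (q(K, N) = (1 + N) + N = 1 + 2*N)
q(b, -10) + 58*u(-12, -7) = (1 + 2*(-10)) + 58*(2/(-12) - 12/(-7)) = (1 - 20) + 58*(2*(-1/12) - 12*(-1/7)) = -19 + 58*(-1/6 + 12/7) = -19 + 58*(65/42) = -19 + 1885/21 = 1486/21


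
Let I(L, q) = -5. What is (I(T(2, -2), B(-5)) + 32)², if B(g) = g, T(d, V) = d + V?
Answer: 729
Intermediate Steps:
T(d, V) = V + d
(I(T(2, -2), B(-5)) + 32)² = (-5 + 32)² = 27² = 729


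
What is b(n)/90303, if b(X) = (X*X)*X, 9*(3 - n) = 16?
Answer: 1331/65830887 ≈ 2.0218e-5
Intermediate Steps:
n = 11/9 (n = 3 - 1/9*16 = 3 - 16/9 = 11/9 ≈ 1.2222)
b(X) = X**3 (b(X) = X**2*X = X**3)
b(n)/90303 = (11/9)**3/90303 = (1331/729)*(1/90303) = 1331/65830887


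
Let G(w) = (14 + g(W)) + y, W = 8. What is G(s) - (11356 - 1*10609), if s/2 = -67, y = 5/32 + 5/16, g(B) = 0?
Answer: -23441/32 ≈ -732.53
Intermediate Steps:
y = 15/32 (y = 5*(1/32) + 5*(1/16) = 5/32 + 5/16 = 15/32 ≈ 0.46875)
s = -134 (s = 2*(-67) = -134)
G(w) = 463/32 (G(w) = (14 + 0) + 15/32 = 14 + 15/32 = 463/32)
G(s) - (11356 - 1*10609) = 463/32 - (11356 - 1*10609) = 463/32 - (11356 - 10609) = 463/32 - 1*747 = 463/32 - 747 = -23441/32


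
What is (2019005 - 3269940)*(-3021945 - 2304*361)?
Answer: 4820714449215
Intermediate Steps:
(2019005 - 3269940)*(-3021945 - 2304*361) = -1250935*(-3021945 - 831744) = -1250935*(-3853689) = 4820714449215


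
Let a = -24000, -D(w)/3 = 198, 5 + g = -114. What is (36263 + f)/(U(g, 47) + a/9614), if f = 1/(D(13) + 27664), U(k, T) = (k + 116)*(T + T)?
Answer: -1572913549559/12340076060 ≈ -127.46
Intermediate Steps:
g = -119 (g = -5 - 114 = -119)
D(w) = -594 (D(w) = -3*198 = -594)
U(k, T) = 2*T*(116 + k) (U(k, T) = (116 + k)*(2*T) = 2*T*(116 + k))
f = 1/27070 (f = 1/(-594 + 27664) = 1/27070 ≈ 3.6941e-5)
(36263 + f)/(U(g, 47) + a/9614) = (36263 + 1/27070)/(2*47*(116 - 119) - 24000/9614) = 981639411/(27070*(2*47*(-3) - 24000*1/9614)) = 981639411/(27070*(-282 - 12000/4807)) = 981639411/(27070*(-1367574/4807)) = (981639411/27070)*(-4807/1367574) = -1572913549559/12340076060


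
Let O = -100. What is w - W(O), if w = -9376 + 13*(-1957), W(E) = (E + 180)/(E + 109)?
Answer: -313433/9 ≈ -34826.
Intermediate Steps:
W(E) = (180 + E)/(109 + E)
w = -34817 (w = -9376 - 25441 = -34817)
w - W(O) = -34817 - (180 - 100)/(109 - 100) = -34817 - 80/9 = -313433/9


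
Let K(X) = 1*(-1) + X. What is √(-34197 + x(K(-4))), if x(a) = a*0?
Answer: I*√34197 ≈ 184.92*I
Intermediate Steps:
K(X) = -1 + X
x(a) = 0
√(-34197 + x(K(-4))) = √(-34197 + 0) = √(-34197) = I*√34197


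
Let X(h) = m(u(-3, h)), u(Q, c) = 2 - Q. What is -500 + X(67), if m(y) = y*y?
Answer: -475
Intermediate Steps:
m(y) = y**2
X(h) = 25 (X(h) = (2 - 1*(-3))**2 = (2 + 3)**2 = 5**2 = 25)
-500 + X(67) = -500 + 25 = -475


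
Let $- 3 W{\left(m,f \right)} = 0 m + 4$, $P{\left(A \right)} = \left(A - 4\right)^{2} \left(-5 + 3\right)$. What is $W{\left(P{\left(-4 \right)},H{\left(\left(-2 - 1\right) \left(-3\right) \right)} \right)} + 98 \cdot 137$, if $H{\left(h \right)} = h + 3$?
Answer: $\frac{40274}{3} \approx 13425.0$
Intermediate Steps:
$P{\left(A \right)} = - 2 \left(-4 + A\right)^{2}$ ($P{\left(A \right)} = \left(-4 + A\right)^{2} \left(-2\right) = - 2 \left(-4 + A\right)^{2}$)
$H{\left(h \right)} = 3 + h$
$W{\left(m,f \right)} = - \frac{4}{3}$ ($W{\left(m,f \right)} = - \frac{0 m + 4}{3} = - \frac{0 + 4}{3} = \left(- \frac{1}{3}\right) 4 = - \frac{4}{3}$)
$W{\left(P{\left(-4 \right)},H{\left(\left(-2 - 1\right) \left(-3\right) \right)} \right)} + 98 \cdot 137 = - \frac{4}{3} + 98 \cdot 137 = - \frac{4}{3} + 13426 = \frac{40274}{3}$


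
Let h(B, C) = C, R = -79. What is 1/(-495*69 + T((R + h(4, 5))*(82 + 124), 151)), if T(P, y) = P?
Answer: -1/49399 ≈ -2.0243e-5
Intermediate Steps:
1/(-495*69 + T((R + h(4, 5))*(82 + 124), 151)) = 1/(-495*69 + (-79 + 5)*(82 + 124)) = 1/(-34155 - 74*206) = 1/(-34155 - 15244) = 1/(-49399) = -1/49399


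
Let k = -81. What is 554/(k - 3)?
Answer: -277/42 ≈ -6.5952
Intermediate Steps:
554/(k - 3) = 554/(-81 - 3) = 554/(-84) = -1/84*554 = -277/42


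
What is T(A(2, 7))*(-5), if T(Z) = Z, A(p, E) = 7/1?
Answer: -35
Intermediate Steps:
A(p, E) = 7 (A(p, E) = 7*1 = 7)
T(A(2, 7))*(-5) = 7*(-5) = -35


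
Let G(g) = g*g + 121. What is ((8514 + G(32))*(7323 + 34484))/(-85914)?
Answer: -403813813/85914 ≈ -4700.2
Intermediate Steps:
G(g) = 121 + g² (G(g) = g² + 121 = 121 + g²)
((8514 + G(32))*(7323 + 34484))/(-85914) = ((8514 + (121 + 32²))*(7323 + 34484))/(-85914) = ((8514 + (121 + 1024))*41807)*(-1/85914) = ((8514 + 1145)*41807)*(-1/85914) = (9659*41807)*(-1/85914) = 403813813*(-1/85914) = -403813813/85914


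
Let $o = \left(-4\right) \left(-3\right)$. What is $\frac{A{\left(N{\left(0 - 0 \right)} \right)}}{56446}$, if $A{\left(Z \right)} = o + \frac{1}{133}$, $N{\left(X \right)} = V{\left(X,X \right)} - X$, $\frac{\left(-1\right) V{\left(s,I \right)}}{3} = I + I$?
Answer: $\frac{1597}{7507318} \approx 0.00021273$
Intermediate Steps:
$V{\left(s,I \right)} = - 6 I$ ($V{\left(s,I \right)} = - 3 \left(I + I\right) = - 3 \cdot 2 I = - 6 I$)
$o = 12$
$N{\left(X \right)} = - 7 X$ ($N{\left(X \right)} = - 6 X - X = - 7 X$)
$A{\left(Z \right)} = \frac{1597}{133}$ ($A{\left(Z \right)} = 12 + \frac{1}{133} = \frac{1597}{133}$)
$\frac{A{\left(N{\left(0 - 0 \right)} \right)}}{56446} = \frac{1597}{133 \cdot 56446} = \frac{1597}{133} \cdot \frac{1}{56446} = \frac{1597}{7507318}$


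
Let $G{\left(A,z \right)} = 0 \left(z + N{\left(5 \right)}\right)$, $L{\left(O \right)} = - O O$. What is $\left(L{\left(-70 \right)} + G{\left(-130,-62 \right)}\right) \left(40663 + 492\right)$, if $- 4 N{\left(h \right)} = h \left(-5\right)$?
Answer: $-201659500$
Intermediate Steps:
$N{\left(h \right)} = \frac{5 h}{4}$ ($N{\left(h \right)} = - \frac{h \left(-5\right)}{4} = - \frac{\left(-5\right) h}{4} = \frac{5 h}{4}$)
$L{\left(O \right)} = - O^{2}$
$G{\left(A,z \right)} = 0$ ($G{\left(A,z \right)} = 0 \left(z + \frac{5}{4} \cdot 5\right) = 0 \left(z + \frac{25}{4}\right) = 0 \left(\frac{25}{4} + z\right) = 0$)
$\left(L{\left(-70 \right)} + G{\left(-130,-62 \right)}\right) \left(40663 + 492\right) = \left(- \left(-70\right)^{2} + 0\right) \left(40663 + 492\right) = \left(\left(-1\right) 4900 + 0\right) 41155 = \left(-4900 + 0\right) 41155 = \left(-4900\right) 41155 = -201659500$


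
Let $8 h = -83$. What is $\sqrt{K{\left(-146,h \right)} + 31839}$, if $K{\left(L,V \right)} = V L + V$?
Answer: $\frac{17 \sqrt{1846}}{4} \approx 182.6$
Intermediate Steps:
$h = - \frac{83}{8}$ ($h = \frac{1}{8} \left(-83\right) = - \frac{83}{8} \approx -10.375$)
$K{\left(L,V \right)} = V + L V$ ($K{\left(L,V \right)} = L V + V = V + L V$)
$\sqrt{K{\left(-146,h \right)} + 31839} = \sqrt{- \frac{83 \left(1 - 146\right)}{8} + 31839} = \sqrt{\left(- \frac{83}{8}\right) \left(-145\right) + 31839} = \sqrt{\frac{12035}{8} + 31839} = \sqrt{\frac{266747}{8}} = \frac{17 \sqrt{1846}}{4}$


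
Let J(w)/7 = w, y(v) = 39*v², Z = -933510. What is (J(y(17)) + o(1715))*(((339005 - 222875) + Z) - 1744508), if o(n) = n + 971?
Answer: -209006508704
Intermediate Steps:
J(w) = 7*w
o(n) = 971 + n
(J(y(17)) + o(1715))*(((339005 - 222875) + Z) - 1744508) = (7*(39*17²) + (971 + 1715))*(((339005 - 222875) - 933510) - 1744508) = (7*(39*289) + 2686)*((116130 - 933510) - 1744508) = (7*11271 + 2686)*(-817380 - 1744508) = (78897 + 2686)*(-2561888) = 81583*(-2561888) = -209006508704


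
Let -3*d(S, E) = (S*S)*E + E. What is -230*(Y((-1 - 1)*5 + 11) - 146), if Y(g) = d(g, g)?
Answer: 101200/3 ≈ 33733.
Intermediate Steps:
d(S, E) = -E/3 - E*S**2/3 (d(S, E) = -((S*S)*E + E)/3 = -(S**2*E + E)/3 = -(E*S**2 + E)/3 = -(E + E*S**2)/3 = -E/3 - E*S**2/3)
Y(g) = -g*(1 + g**2)/3
-230*(Y((-1 - 1)*5 + 11) - 146) = -230*(-((-1 - 1)*5 + 11)*(1 + ((-1 - 1)*5 + 11)**2)/3 - 146) = -230*(-(-2*5 + 11)*(1 + (-2*5 + 11)**2)/3 - 146) = -230*(-(-10 + 11)*(1 + (-10 + 11)**2)/3 - 146) = -230*(-1/3*1*(1 + 1**2) - 146) = -230*(-1/3*1*(1 + 1) - 146) = -230*(-1/3*1*2 - 146) = -230*(-2/3 - 146) = -230*(-440/3) = 101200/3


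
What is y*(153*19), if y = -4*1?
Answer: -11628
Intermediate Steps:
y = -4
y*(153*19) = -612*19 = -4*2907 = -11628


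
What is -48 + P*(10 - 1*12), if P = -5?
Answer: -38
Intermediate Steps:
-48 + P*(10 - 1*12) = -48 - 5*(10 - 1*12) = -48 - 5*(10 - 12) = -48 - 5*(-2) = -48 + 10 = -38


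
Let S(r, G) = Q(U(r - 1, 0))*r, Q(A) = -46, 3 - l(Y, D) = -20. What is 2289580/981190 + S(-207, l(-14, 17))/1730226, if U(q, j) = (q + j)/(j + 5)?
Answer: 66180562271/28294674149 ≈ 2.3390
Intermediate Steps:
l(Y, D) = 23 (l(Y, D) = 3 - 1*(-20) = 3 + 20 = 23)
U(q, j) = (j + q)/(5 + j)
S(r, G) = -46*r
2289580/981190 + S(-207, l(-14, 17))/1730226 = 2289580/981190 - 46*(-207)/1730226 = 2289580*(1/981190) + 9522*(1/1730226) = 228958/98119 + 1587/288371 = 66180562271/28294674149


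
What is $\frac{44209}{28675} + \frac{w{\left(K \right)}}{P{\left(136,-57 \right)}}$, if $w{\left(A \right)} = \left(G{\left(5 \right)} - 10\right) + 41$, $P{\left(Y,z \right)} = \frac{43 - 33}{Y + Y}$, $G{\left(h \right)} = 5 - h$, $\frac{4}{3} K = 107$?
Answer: $\frac{24222969}{28675} \approx 844.74$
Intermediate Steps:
$K = \frac{321}{4}$ ($K = \frac{3}{4} \cdot 107 = \frac{321}{4} \approx 80.25$)
$P{\left(Y,z \right)} = \frac{5}{Y}$ ($P{\left(Y,z \right)} = \frac{10}{2 Y} = 10 \frac{1}{2 Y} = \frac{5}{Y}$)
$w{\left(A \right)} = 31$ ($w{\left(A \right)} = \left(\left(5 - 5\right) - 10\right) + 41 = \left(0 - 10\right) + 41 = -10 + 41 = 31$)
$\frac{44209}{28675} + \frac{w{\left(K \right)}}{P{\left(136,-57 \right)}} = \frac{44209}{28675} + \frac{31}{5 \cdot \frac{1}{136}} = 44209 \cdot \frac{1}{28675} + \frac{31}{5 \cdot \frac{1}{136}} = \frac{44209}{28675} + \frac{31}{\frac{5}{136}} = \frac{44209}{28675} + 31 \cdot \frac{136}{5} = \frac{44209}{28675} + \frac{4216}{5} = \frac{24222969}{28675}$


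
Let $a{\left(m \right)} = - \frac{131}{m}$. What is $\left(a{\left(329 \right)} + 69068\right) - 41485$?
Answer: $\frac{9074676}{329} \approx 27583.0$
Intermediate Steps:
$\left(a{\left(329 \right)} + 69068\right) - 41485 = \left(- \frac{131}{329} + 69068\right) - 41485 = \frac{22723241}{329} - 41485 = \frac{9074676}{329}$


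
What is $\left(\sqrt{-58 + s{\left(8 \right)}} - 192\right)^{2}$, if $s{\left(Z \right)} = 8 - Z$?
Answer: $\left(192 - i \sqrt{58}\right)^{2} \approx 36806.0 - 2924.5 i$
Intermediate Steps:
$\left(\sqrt{-58 + s{\left(8 \right)}} - 192\right)^{2} = \left(\sqrt{-58 + \left(8 - 8\right)} - 192\right)^{2} = \left(\sqrt{-58 + 0} - 192\right)^{2} = \left(\sqrt{-58} - 192\right)^{2} = \left(i \sqrt{58} - 192\right)^{2} = \left(-192 + i \sqrt{58}\right)^{2}$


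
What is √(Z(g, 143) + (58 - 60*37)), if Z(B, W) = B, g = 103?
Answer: I*√2059 ≈ 45.376*I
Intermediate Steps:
√(Z(g, 143) + (58 - 60*37)) = √(103 + (58 - 60*37)) = √(103 + (58 - 2220)) = √(103 - 2162) = √(-2059) = I*√2059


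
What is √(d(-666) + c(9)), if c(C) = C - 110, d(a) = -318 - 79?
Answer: I*√498 ≈ 22.316*I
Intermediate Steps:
d(a) = -397
c(C) = -110 + C
√(d(-666) + c(9)) = √(-397 + (-110 + 9)) = √(-397 - 101) = √(-498) = I*√498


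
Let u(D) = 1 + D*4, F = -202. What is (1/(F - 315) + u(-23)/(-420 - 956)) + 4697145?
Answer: 3341511421511/711392 ≈ 4.6971e+6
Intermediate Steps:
u(D) = 1 + 4*D
(1/(F - 315) + u(-23)/(-420 - 956)) + 4697145 = (1/(-202 - 315) + (1 + 4*(-23))/(-420 - 956)) + 4697145 = (1/(-517) + (1 - 92)/(-1376)) + 4697145 = (-1/517 - 1/1376*(-91)) + 4697145 = (-1/517 + 91/1376) + 4697145 = 45671/711392 + 4697145 = 3341511421511/711392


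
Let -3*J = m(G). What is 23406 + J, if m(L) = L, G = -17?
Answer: 70235/3 ≈ 23412.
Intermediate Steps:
J = 17/3 (J = -1/3*(-17) = 17/3 ≈ 5.6667)
23406 + J = 23406 + 17/3 = 70235/3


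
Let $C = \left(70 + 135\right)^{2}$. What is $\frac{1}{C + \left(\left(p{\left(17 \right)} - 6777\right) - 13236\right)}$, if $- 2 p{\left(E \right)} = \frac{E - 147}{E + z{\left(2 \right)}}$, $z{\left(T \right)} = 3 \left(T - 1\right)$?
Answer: $\frac{4}{88061} \approx 4.5423 \cdot 10^{-5}$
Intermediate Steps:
$z{\left(T \right)} = -3 + 3 T$ ($z{\left(T \right)} = 3 \left(-1 + T\right) = -3 + 3 T$)
$C = 42025$ ($C = 205^{2} = 42025$)
$p{\left(E \right)} = - \frac{-147 + E}{2 \left(3 + E\right)}$ ($p{\left(E \right)} = - \frac{\left(E - 147\right) \frac{1}{E + \left(-3 + 3 \cdot 2\right)}}{2} = - \frac{\left(-147 + E\right) \frac{1}{E + \left(-3 + 6\right)}}{2} = - \frac{\left(-147 + E\right) \frac{1}{E + 3}}{2} = - \frac{\left(-147 + E\right) \frac{1}{3 + E}}{2} = - \frac{\frac{1}{3 + E} \left(-147 + E\right)}{2} = - \frac{-147 + E}{2 \left(3 + E\right)}$)
$\frac{1}{C + \left(\left(p{\left(17 \right)} - 6777\right) - 13236\right)} = \frac{1}{42025 - \left(20013 - \frac{147 - 17}{2 \left(3 + 17\right)}\right)} = \frac{1}{42025 - \left(20013 - \frac{147 - 17}{2 \cdot 20}\right)} = \frac{1}{42025 - \left(20013 - \frac{13}{4}\right)} = \frac{1}{42025 + \left(\left(\frac{13}{4} - 6777\right) - 13236\right)} = \frac{1}{42025 - \frac{80039}{4}} = \frac{1}{\frac{88061}{4}} = \frac{4}{88061}$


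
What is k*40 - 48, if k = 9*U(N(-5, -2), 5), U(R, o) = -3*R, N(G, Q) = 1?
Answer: -1128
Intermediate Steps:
k = -27 (k = 9*(-3*1) = 9*(-3) = -27)
k*40 - 48 = -27*40 - 48 = -1080 - 48 = -1128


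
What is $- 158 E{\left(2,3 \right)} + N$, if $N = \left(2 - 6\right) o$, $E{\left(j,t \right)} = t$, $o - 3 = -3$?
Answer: $-474$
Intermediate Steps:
$o = 0$ ($o = 3 - 3 = 0$)
$N = 0$ ($N = \left(2 - 6\right) 0 = \left(-4\right) 0 = 0$)
$- 158 E{\left(2,3 \right)} + N = \left(-158\right) 3 + 0 = -474 + 0 = -474$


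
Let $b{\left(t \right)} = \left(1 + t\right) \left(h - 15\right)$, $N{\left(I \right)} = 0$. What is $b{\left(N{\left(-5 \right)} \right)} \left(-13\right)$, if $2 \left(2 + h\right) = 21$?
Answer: $\frac{169}{2} \approx 84.5$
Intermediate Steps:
$h = \frac{17}{2}$ ($h = -2 + \frac{1}{2} \cdot 21 = -2 + \frac{21}{2} = \frac{17}{2} \approx 8.5$)
$b{\left(t \right)} = - \frac{13}{2} - \frac{13 t}{2}$ ($b{\left(t \right)} = \left(1 + t\right) \left(\frac{17}{2} - 15\right) = \left(1 + t\right) \left(- \frac{13}{2}\right) = - \frac{13}{2} - \frac{13 t}{2}$)
$b{\left(N{\left(-5 \right)} \right)} \left(-13\right) = \left(- \frac{13}{2} - 0\right) \left(-13\right) = \left(- \frac{13}{2} + 0\right) \left(-13\right) = \left(- \frac{13}{2}\right) \left(-13\right) = \frac{169}{2}$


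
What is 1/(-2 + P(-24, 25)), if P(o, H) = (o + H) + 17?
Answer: 1/16 ≈ 0.062500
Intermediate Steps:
P(o, H) = 17 + H + o (P(o, H) = (H + o) + 17 = 17 + H + o)
1/(-2 + P(-24, 25)) = 1/(-2 + (17 + 25 - 24)) = 1/(-2 + 18) = 1/16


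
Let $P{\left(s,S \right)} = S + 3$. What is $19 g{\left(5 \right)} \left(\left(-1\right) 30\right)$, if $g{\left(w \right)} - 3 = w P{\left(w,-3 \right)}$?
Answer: $-1710$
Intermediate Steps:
$P{\left(s,S \right)} = 3 + S$
$g{\left(w \right)} = 3$ ($g{\left(w \right)} = 3 + w \left(3 - 3\right) = 3 + w 0 = 3 + 0 = 3$)
$19 g{\left(5 \right)} \left(\left(-1\right) 30\right) = 19 \cdot 3 \left(\left(-1\right) 30\right) = 57 \left(-30\right) = -1710$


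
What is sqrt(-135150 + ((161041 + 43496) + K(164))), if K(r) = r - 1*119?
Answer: 2*sqrt(17358) ≈ 263.50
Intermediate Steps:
K(r) = -119 + r (K(r) = r - 119 = -119 + r)
sqrt(-135150 + ((161041 + 43496) + K(164))) = sqrt(-135150 + ((161041 + 43496) + (-119 + 164))) = sqrt(-135150 + (204537 + 45)) = sqrt(-135150 + 204582) = sqrt(69432) = 2*sqrt(17358)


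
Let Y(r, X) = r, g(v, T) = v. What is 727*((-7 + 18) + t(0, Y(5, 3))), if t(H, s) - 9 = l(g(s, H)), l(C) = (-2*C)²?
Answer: 87240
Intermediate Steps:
l(C) = 4*C²
t(H, s) = 9 + 4*s²
727*((-7 + 18) + t(0, Y(5, 3))) = 727*((-7 + 18) + (9 + 4*5²)) = 727*(11 + (9 + 4*25)) = 727*(11 + (9 + 100)) = 727*(11 + 109) = 727*120 = 87240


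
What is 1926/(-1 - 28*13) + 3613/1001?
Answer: -609181/365365 ≈ -1.6673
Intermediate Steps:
1926/(-1 - 28*13) + 3613/1001 = 1926/(-1 - 364) + 3613*(1/1001) = 1926/(-365) + 3613/1001 = 1926*(-1/365) + 3613/1001 = -1926/365 + 3613/1001 = -609181/365365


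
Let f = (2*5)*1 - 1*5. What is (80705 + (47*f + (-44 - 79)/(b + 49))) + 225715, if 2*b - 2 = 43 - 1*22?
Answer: 37105009/121 ≈ 3.0665e+5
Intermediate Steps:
b = 23/2 (b = 1 + (43 - 1*22)/2 = 1 + (43 - 22)/2 = 1 + (1/2)*21 = 1 + 21/2 = 23/2 ≈ 11.500)
f = 5 (f = 10*1 - 5 = 10 - 5 = 5)
(80705 + (47*f + (-44 - 79)/(b + 49))) + 225715 = (80705 + (47*5 + (-44 - 79)/(23/2 + 49))) + 225715 = (80705 + (235 - 123/121/2)) + 225715 = (80705 + (235 - 123*2/121)) + 225715 = (80705 + (235 - 246/121)) + 225715 = (80705 + 28189/121) + 225715 = 9793494/121 + 225715 = 37105009/121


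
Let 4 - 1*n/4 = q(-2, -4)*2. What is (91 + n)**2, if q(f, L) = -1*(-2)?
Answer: 8281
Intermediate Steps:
q(f, L) = 2
n = 0 (n = 16 - 8*2 = 16 - 4*4 = 16 - 16 = 0)
(91 + n)**2 = (91 + 0)**2 = 91**2 = 8281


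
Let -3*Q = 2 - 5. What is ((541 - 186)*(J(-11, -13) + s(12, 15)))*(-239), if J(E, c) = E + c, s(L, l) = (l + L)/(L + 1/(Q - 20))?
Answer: 418710075/227 ≈ 1.8445e+6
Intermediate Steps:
Q = 1 (Q = -(2 - 5)/3 = -⅓*(-3) = 1)
s(L, l) = (L + l)/(-1/19 + L) (s(L, l) = (l + L)/(L + 1/(1 - 20)) = (L + l)/(L + 1/(-19)) = (L + l)/(L - 1/19) = (L + l)/(-1/19 + L))
((541 - 186)*(J(-11, -13) + s(12, 15)))*(-239) = ((541 - 186)*((-11 - 13) + 19*(12 + 15)/(-1 + 19*12)))*(-239) = (355*(-24 + 19*27/(-1 + 228)))*(-239) = (355*(-24 + 19*27/227))*(-239) = (355*(-24 + 19*(1/227)*27))*(-239) = (355*(-24 + 513/227))*(-239) = (355*(-4935/227))*(-239) = -1751925/227*(-239) = 418710075/227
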